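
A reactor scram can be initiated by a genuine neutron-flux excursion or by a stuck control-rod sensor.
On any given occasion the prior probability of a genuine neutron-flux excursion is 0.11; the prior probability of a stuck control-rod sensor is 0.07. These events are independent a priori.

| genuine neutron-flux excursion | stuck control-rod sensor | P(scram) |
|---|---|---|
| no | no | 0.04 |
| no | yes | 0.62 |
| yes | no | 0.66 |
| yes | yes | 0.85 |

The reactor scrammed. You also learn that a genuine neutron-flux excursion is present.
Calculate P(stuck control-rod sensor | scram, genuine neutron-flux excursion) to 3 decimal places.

P(stuck control-rod sensor | scram, genuine neutron-flux excursion) ≈ 0.088

P(scram | genuine neutron-flux excursion) = 0.66*0.93 + 0.85*0.07 = 0.613800 + 0.059500 = 0.673300
Restricting to configurations with stuck control-rod sensor present: 0.85*0.07 = 0.059500.
Hence the posterior is 0.059500/0.673300 ≈ 0.088.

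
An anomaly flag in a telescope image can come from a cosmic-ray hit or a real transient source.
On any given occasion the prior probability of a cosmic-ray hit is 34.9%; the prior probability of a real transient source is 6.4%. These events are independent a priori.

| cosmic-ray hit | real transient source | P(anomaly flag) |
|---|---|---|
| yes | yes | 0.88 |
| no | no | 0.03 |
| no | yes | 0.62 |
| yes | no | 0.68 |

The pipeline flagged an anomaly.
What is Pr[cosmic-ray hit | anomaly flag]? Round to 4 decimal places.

Numerator (weight on configurations with cosmic-ray hit): 0.222132 + 0.019656 = 0.241788
Normalizer over all consistent configurations: 0.03*0.651*0.936 + 0.62*0.651*0.064 + 0.68*0.349*0.936 + 0.88*0.349*0.064 = 0.285900
P(cosmic-ray hit | anomaly flag) = 0.241788/0.285900 ≈ 0.8457

Pr[cosmic-ray hit | anomaly flag] ≈ 0.8457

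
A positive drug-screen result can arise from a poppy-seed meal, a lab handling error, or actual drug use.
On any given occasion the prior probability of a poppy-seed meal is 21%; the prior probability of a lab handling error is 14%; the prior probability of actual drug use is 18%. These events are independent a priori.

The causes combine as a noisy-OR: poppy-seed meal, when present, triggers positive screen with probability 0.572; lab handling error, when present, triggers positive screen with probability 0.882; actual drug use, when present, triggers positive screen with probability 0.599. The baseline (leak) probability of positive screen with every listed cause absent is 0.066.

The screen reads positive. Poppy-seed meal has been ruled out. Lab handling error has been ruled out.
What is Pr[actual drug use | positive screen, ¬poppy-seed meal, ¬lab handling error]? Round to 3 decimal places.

Under noisy-OR, P(positive screen | causes) = 1 − (1−0.066)·∏(1−qᵢ) over the active causes.
P(positive screen | ¬poppy-seed meal, ¬lab handling error) = 0.066*0.82 + 0.625466*0.18 = 0.054120 + 0.112584 = 0.166704
Restricting to configurations with actual drug use present: 0.625466*0.18 = 0.112584.
P(actual drug use | positive screen, ¬poppy-seed meal, ¬lab handling error) = 0.112584 / 0.166704 ≈ 0.675

Pr[actual drug use | positive screen, ¬poppy-seed meal, ¬lab handling error] ≈ 0.675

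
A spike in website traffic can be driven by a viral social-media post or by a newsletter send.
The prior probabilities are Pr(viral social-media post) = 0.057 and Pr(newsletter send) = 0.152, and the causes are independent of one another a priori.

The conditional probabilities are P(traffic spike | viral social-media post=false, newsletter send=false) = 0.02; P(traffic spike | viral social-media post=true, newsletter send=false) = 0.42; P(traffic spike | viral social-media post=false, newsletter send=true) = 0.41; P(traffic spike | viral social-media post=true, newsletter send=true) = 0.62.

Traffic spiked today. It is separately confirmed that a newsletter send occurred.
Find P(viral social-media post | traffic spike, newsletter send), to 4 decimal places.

P(viral social-media post | traffic spike, newsletter send) ≈ 0.0838

Sum P(traffic spike|·) weighted by the priors over both values of viral social-media post:
  P(traffic spike | newsletter send) = 0.41×0.943 + 0.62×0.057
        = 0.386630 + 0.035340 = 0.421970
The terms with viral social-media post present sum to 0.035340, so
  P(viral social-media post | traffic spike, newsletter send) = 0.035340 / 0.421970 ≈ 0.0838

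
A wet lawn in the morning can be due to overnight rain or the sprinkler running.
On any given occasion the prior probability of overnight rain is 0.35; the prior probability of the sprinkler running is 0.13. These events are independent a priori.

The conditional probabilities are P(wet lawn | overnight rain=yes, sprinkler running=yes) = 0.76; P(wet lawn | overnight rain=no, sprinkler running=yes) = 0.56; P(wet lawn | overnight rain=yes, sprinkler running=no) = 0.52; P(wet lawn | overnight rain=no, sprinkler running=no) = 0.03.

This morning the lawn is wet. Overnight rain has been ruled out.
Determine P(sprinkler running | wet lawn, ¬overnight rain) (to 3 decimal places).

P(sprinkler running | wet lawn, ¬overnight rain) ≈ 0.736

By total probability over both values of sprinkler running:
  P(wet lawn | ¬overnight rain) = 0.03*0.87 + 0.56*0.13
        = 0.026100 + 0.072800 = 0.098900
Keeping only the sprinkler running-present terms gives 0.072800, so
  P(sprinkler running | wet lawn, ¬overnight rain) = 0.072800 / 0.098900 ≈ 0.736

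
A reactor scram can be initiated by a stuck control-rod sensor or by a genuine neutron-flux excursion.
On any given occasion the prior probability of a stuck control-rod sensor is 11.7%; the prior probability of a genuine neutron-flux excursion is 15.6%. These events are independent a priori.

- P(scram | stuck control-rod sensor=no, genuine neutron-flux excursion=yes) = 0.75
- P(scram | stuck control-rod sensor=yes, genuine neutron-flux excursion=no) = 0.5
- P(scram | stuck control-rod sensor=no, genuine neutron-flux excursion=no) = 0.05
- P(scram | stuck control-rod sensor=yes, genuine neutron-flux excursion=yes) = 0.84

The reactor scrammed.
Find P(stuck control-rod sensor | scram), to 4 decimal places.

Sum P(scram|·) weighted by the priors over the 4 (stuck control-rod sensor, genuine neutron-flux excursion) configurations:
  P(scram) = 0.05*0.883*0.844 + 0.75*0.883*0.156 + 0.5*0.117*0.844 + 0.84*0.117*0.156
        = 0.037263 + 0.103311 + 0.049374 + 0.015332 = 0.205280
The terms with stuck control-rod sensor present sum to 0.064706, so
  P(stuck control-rod sensor | scram) = 0.064706 / 0.205280 ≈ 0.3152

P(stuck control-rod sensor | scram) ≈ 0.3152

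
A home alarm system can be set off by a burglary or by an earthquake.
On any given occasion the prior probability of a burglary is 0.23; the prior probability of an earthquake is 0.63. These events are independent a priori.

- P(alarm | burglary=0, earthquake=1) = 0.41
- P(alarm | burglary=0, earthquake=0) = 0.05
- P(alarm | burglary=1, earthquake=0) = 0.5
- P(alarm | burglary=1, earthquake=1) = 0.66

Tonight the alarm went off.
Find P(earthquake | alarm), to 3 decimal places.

P(earthquake | alarm) ≈ 0.838

Numerator (weight on configurations with earthquake): 0.198891 + 0.095634 = 0.294525
Normalizer over all consistent configurations: 0.05×0.77×0.37 + 0.41×0.77×0.63 + 0.5×0.23×0.37 + 0.66×0.23×0.63 = 0.351320
P(earthquake | alarm) = 0.294525/0.351320 ≈ 0.838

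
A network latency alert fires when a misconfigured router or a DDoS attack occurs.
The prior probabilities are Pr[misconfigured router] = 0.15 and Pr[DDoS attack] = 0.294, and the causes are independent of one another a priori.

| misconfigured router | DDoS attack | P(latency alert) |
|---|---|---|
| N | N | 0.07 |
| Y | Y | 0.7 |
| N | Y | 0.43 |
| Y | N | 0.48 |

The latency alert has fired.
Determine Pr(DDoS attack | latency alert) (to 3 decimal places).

Pr(DDoS attack | latency alert) ≈ 0.598

For the numerator, keep only DDoS attack=true terms: 0.107457 + 0.030870 = 0.138327
Denominator P(latency alert): 0.07·0.85·0.706 + 0.43·0.85·0.294 + 0.48·0.15·0.706 + 0.7·0.15·0.294 = 0.231166
P(DDoS attack | latency alert) = 0.138327/0.231166 ≈ 0.598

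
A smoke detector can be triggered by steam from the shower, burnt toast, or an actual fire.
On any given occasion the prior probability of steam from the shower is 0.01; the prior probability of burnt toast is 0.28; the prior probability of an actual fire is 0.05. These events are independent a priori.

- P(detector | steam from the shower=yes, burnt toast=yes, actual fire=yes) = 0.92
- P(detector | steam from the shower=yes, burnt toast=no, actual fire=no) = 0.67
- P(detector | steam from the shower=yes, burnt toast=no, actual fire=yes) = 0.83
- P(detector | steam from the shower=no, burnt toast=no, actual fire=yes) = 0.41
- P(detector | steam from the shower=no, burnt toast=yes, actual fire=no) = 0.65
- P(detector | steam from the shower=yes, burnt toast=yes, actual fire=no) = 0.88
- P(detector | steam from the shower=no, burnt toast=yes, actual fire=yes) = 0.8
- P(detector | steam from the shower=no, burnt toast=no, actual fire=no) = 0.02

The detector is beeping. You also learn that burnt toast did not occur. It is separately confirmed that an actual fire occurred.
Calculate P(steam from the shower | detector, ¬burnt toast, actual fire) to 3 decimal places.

P(detector | ¬burnt toast, actual fire) = 0.41×0.99 + 0.83×0.01 = 0.405900 + 0.008300 = 0.414200
Of this, 0.008300 comes from 0.83×0.01 (the steam from the shower=true cases).
P(steam from the shower | detector, ¬burnt toast, actual fire) = 0.008300 / 0.414200 ≈ 0.020

P(steam from the shower | detector, ¬burnt toast, actual fire) ≈ 0.020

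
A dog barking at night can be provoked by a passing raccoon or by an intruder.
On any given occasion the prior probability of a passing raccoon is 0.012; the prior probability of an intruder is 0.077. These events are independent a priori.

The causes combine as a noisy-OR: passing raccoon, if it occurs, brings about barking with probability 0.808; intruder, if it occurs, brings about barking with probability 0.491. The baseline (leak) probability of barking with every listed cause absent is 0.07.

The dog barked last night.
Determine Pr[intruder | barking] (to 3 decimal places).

Pr[intruder | barking] ≈ 0.359

Under noisy-OR, P(barking | causes) = 1 − (1−0.07)·∏(1−qᵢ) over the active causes.
For the numerator, keep only intruder=true terms: 0.040064 + 0.000840 = 0.040904
The normalizing constant is 0.07×0.988×0.923 + 0.52663×0.988×0.077 + 0.82144×0.012×0.923 + 0.909113×0.012×0.077 = 0.113837
P(intruder | barking) = 0.040904/0.113837 ≈ 0.359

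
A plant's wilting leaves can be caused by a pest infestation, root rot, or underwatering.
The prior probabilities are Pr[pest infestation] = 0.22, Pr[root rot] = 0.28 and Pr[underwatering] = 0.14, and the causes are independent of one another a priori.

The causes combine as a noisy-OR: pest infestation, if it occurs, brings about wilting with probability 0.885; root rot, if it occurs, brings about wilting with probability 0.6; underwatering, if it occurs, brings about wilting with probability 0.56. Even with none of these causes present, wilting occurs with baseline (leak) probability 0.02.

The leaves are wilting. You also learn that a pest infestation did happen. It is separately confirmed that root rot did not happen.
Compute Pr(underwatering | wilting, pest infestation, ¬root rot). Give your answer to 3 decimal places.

Pr(underwatering | wilting, pest infestation, ¬root rot) ≈ 0.148

Under noisy-OR, P(wilting | causes) = 1 − (1−0.02)·∏(1−qᵢ) over the active causes.
Sum P(wilting|·) weighted by the priors over both values of underwatering:
  P(wilting | pest infestation, ¬root rot) = 0.8873·0.86 + 0.950412·0.14
        = 0.763078 + 0.133058 = 0.896136
Configurations with underwatering contribute 0.133058, so
  P(underwatering | wilting, pest infestation, ¬root rot) = 0.133058 / 0.896136 ≈ 0.148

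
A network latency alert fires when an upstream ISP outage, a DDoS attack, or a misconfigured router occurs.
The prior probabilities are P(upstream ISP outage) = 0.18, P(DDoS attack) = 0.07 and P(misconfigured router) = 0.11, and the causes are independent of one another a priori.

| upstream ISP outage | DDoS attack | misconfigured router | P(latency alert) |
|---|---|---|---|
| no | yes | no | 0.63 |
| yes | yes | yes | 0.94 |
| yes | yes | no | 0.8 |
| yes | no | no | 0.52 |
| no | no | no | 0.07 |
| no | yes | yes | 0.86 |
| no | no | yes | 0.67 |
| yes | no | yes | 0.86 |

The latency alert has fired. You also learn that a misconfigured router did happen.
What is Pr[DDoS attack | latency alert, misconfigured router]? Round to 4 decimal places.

Pr[DDoS attack | latency alert, misconfigured router] ≈ 0.0855

Sum P(latency alert|·) weighted by the priors over the 4 (upstream ISP outage, DDoS attack) configurations:
  P(latency alert | misconfigured router) = 0.67*0.82*0.93 + 0.86*0.82*0.07 + 0.86*0.18*0.93 + 0.94*0.18*0.07
        = 0.510942 + 0.049364 + 0.143964 + 0.011844 = 0.716114
Configurations with DDoS attack contribute 0.061208, so
  P(DDoS attack | latency alert, misconfigured router) = 0.061208 / 0.716114 ≈ 0.0855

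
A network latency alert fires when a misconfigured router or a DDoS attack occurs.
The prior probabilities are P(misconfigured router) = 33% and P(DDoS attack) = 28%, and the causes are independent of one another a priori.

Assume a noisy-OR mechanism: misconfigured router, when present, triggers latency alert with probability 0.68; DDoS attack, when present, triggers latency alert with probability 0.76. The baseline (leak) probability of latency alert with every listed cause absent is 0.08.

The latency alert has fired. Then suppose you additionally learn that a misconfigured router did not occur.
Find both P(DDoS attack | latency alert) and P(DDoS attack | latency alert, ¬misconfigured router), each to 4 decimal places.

P(DDoS attack | latency alert) ≈ 0.5294; P(DDoS attack | latency alert, ¬misconfigured router) ≈ 0.7911

Under noisy-OR, P(latency alert | causes) = 1 − (1−0.08)·∏(1−qᵢ) over the active causes.
Weight on DDoS attack=true, given the evidence: 0.146178 + 0.085871 = 0.232049
Normalizer over all consistent configurations: 0.08·0.67·0.72 + 0.7792·0.67·0.28 + 0.7056·0.33·0.72 + 0.929344·0.33·0.28 = 0.438292
Posterior = 0.232049 / 0.438292 ≈ 0.5294

With the extra evidence:
Enumerate both values of DDoS attack and weight by the priors:
  P(latency alert | ¬misconfigured router) = 0.08*0.72 + 0.7792*0.28
        = 0.057600 + 0.218176 = 0.275776
Keeping only the DDoS attack-present terms gives 0.218176, so
  P(DDoS attack | latency alert, ¬misconfigured router) = 0.218176 / 0.275776 ≈ 0.7911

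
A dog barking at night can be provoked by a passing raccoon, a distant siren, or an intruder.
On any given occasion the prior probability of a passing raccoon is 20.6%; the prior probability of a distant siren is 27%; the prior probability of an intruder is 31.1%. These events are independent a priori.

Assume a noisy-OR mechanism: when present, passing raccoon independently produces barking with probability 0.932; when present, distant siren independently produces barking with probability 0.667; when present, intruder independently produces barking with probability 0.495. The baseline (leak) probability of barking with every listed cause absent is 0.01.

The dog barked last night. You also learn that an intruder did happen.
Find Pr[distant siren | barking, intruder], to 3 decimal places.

Under noisy-OR, P(barking | causes) = 1 − (1−0.01)·∏(1−qᵢ) over the active causes.
P(barking | intruder) = 0.50005×0.794×0.73 + 0.833517×0.794×0.27 + 0.966003×0.206×0.73 + 0.988679×0.206×0.27 = 0.289839 + 0.178689 + 0.145268 + 0.054990 = 0.668786
Of this, 0.233679 comes from 0.178689 + 0.054990 (the distant siren=true cases).
So P(distant siren | barking, intruder) = 0.233679/0.668786 ≈ 0.349.

Pr[distant siren | barking, intruder] ≈ 0.349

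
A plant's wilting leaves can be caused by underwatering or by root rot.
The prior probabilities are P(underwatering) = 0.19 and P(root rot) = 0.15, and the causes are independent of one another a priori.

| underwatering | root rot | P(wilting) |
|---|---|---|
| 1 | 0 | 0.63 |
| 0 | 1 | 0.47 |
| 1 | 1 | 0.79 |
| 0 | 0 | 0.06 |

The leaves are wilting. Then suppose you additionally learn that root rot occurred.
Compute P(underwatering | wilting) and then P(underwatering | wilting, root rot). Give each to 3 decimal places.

For the numerator, keep only underwatering=true terms: 0.101745 + 0.022515 = 0.124260
Normalizer over all consistent configurations: 0.06*0.81*0.85 + 0.47*0.81*0.15 + 0.63*0.19*0.85 + 0.79*0.19*0.15 = 0.222675
Posterior = 0.124260 / 0.222675 ≈ 0.558

Now also conditioning on root rot=true:
For the numerator, keep only underwatering=true terms: 0.79×0.19 = 0.150100
Denominator P(wilting | root rot): 0.47×0.81 + 0.79×0.19 = 0.530800
Posterior = 0.150100 / 0.530800 ≈ 0.283
Conditioning on root rot lowers the posterior on underwatering: the classic explaining-away effect in a common-effect structure.

P(underwatering | wilting) ≈ 0.558; P(underwatering | wilting, root rot) ≈ 0.283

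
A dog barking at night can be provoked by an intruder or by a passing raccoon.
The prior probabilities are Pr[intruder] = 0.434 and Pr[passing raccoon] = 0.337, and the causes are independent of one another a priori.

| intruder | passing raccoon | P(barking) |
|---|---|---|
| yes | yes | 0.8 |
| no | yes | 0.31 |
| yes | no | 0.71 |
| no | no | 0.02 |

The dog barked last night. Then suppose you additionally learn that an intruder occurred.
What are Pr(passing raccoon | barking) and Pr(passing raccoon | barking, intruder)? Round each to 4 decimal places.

Numerator (weight on configurations with passing raccoon): 0.059130 + 0.117006 = 0.176136
The normalizing constant is 0.02·0.566·0.663 + 0.31·0.566·0.337 + 0.71·0.434·0.663 + 0.8·0.434·0.337 = 0.387938
Posterior = 0.176136 / 0.387938 ≈ 0.4540

Now condition on the additional information:
Sum P(barking|·) weighted by the priors over both values of passing raccoon:
  P(barking | intruder) = 0.71×0.663 + 0.8×0.337
        = 0.470730 + 0.269600 = 0.740330
Configurations with passing raccoon contribute 0.269600, so
  P(passing raccoon | barking, intruder) = 0.269600 / 0.740330 ≈ 0.3642
— intruder explains away the evidence for passing raccoon.

Pr(passing raccoon | barking) ≈ 0.4540; Pr(passing raccoon | barking, intruder) ≈ 0.3642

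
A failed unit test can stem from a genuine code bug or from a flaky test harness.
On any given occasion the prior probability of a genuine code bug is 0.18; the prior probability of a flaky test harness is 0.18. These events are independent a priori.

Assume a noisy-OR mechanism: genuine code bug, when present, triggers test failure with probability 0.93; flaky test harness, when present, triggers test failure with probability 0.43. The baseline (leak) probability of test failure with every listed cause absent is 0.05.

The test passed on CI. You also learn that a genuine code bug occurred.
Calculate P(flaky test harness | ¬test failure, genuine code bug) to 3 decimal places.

Under noisy-OR, P(test failure | causes) = 1 − (1−0.05)·∏(1−qᵢ) over the active causes.
Numerator (weight on configurations with flaky test harness): 0.037905*0.18 = 0.006823
Denominator P(¬test failure | genuine code bug): 0.0665*0.82 + 0.037905*0.18 = 0.061353
Posterior = 0.006823 / 0.061353 ≈ 0.111

P(flaky test harness | ¬test failure, genuine code bug) ≈ 0.111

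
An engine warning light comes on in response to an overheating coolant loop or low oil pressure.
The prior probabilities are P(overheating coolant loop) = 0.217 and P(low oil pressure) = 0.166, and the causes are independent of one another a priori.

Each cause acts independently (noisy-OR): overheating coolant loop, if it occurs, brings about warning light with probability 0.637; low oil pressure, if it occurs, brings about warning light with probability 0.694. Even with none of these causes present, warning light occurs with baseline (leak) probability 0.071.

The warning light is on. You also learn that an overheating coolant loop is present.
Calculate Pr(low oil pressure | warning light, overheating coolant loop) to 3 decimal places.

Pr(low oil pressure | warning light, overheating coolant loop) ≈ 0.212

Under noisy-OR, P(warning light | causes) = 1 − (1−0.071)·∏(1−qᵢ) over the active causes.
By total probability over both values of low oil pressure:
  P(warning light | overheating coolant loop) = 0.662773*0.834 + 0.896809*0.166
        = 0.552753 + 0.148870 = 0.701623
Configurations with low oil pressure contribute 0.148870, so
  P(low oil pressure | warning light, overheating coolant loop) = 0.148870 / 0.701623 ≈ 0.212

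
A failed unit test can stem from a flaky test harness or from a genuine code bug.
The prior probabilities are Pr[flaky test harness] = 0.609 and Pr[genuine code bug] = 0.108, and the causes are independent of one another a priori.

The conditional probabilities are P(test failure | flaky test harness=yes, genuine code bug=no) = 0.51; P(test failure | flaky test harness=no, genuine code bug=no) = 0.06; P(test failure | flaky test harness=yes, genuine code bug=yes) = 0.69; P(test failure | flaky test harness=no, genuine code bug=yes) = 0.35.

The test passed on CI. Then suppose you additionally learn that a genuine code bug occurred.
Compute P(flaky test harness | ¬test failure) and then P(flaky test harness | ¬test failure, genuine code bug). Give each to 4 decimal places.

For the numerator, keep only flaky test harness=true terms: 0.266182 + 0.020389 = 0.286571
Normalizer over all consistent configurations: 0.94×0.391×0.892 + 0.65×0.391×0.108 + 0.49×0.609×0.892 + 0.31×0.609×0.108 = 0.641865
Posterior = 0.286571 / 0.641865 ≈ 0.4465

Now also conditioning on genuine code bug=true:
P(¬test failure | genuine code bug) = 0.65·0.391 + 0.31·0.609 = 0.254150 + 0.188790 = 0.442940
Restricting to configurations with flaky test harness present: 0.31·0.609 = 0.188790.
P(flaky test harness | ¬test failure, genuine code bug) = 0.188790 / 0.442940 ≈ 0.4262

P(flaky test harness | ¬test failure) ≈ 0.4465; P(flaky test harness | ¬test failure, genuine code bug) ≈ 0.4262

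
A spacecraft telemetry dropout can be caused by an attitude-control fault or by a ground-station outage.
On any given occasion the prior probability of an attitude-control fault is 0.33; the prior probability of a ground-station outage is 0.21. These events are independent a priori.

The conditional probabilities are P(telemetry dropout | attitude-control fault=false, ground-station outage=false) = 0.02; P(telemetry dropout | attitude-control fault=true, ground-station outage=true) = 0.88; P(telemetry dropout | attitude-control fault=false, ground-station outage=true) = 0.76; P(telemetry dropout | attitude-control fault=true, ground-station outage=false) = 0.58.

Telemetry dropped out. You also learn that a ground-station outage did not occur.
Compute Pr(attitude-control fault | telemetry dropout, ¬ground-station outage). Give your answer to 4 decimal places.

Weight on attitude-control fault=true, given the evidence: 0.58*0.33 = 0.191400
Denominator P(telemetry dropout | ¬ground-station outage): 0.02*0.67 + 0.58*0.33 = 0.204800
Posterior = 0.191400 / 0.204800 ≈ 0.9346

Pr(attitude-control fault | telemetry dropout, ¬ground-station outage) ≈ 0.9346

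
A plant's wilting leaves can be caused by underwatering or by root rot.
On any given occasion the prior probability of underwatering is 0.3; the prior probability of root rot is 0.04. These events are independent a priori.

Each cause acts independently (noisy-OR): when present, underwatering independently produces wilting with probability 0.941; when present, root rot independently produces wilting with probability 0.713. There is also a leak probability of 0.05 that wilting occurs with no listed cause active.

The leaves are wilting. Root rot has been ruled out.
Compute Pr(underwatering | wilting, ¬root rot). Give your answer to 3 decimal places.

Under noisy-OR, P(wilting | causes) = 1 − (1−0.05)·∏(1−qᵢ) over the active causes.
Sum P(wilting|·) weighted by the priors over both values of underwatering:
  P(wilting | ¬root rot) = 0.05*0.7 + 0.94395*0.3
        = 0.035000 + 0.283185 = 0.318185
Configurations with underwatering contribute 0.283185, so
  P(underwatering | wilting, ¬root rot) = 0.283185 / 0.318185 ≈ 0.890

Pr(underwatering | wilting, ¬root rot) ≈ 0.890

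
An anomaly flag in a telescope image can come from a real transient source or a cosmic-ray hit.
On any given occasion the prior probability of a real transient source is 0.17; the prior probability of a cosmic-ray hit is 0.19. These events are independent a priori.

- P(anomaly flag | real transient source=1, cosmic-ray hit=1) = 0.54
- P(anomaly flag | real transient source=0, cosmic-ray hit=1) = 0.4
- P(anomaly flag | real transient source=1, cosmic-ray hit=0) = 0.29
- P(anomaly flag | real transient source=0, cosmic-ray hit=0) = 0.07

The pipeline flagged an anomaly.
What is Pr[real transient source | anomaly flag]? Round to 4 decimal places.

Pr[real transient source | anomaly flag] ≈ 0.3425

Weight on real transient source=true, given the evidence: 0.039933 + 0.017442 = 0.057375
The normalizing constant is 0.07×0.83×0.81 + 0.4×0.83×0.19 + 0.29×0.17×0.81 + 0.54×0.17×0.19 = 0.167516
Posterior = 0.057375 / 0.167516 ≈ 0.3425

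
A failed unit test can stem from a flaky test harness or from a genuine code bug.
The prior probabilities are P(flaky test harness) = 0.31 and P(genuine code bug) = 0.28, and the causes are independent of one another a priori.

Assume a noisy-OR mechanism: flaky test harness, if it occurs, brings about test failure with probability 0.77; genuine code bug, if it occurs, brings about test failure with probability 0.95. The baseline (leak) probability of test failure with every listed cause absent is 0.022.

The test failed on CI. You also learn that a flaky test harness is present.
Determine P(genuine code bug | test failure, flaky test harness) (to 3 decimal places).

P(genuine code bug | test failure, flaky test harness) ≈ 0.332

Under noisy-OR, P(test failure | causes) = 1 − (1−0.022)·∏(1−qᵢ) over the active causes.
P(test failure | flaky test harness) = 0.77506·0.72 + 0.988753·0.28 = 0.558043 + 0.276851 = 0.834894
The genuine code bug-present share is 0.988753·0.28 = 0.276851.
So P(genuine code bug | test failure, flaky test harness) = 0.276851/0.834894 ≈ 0.332.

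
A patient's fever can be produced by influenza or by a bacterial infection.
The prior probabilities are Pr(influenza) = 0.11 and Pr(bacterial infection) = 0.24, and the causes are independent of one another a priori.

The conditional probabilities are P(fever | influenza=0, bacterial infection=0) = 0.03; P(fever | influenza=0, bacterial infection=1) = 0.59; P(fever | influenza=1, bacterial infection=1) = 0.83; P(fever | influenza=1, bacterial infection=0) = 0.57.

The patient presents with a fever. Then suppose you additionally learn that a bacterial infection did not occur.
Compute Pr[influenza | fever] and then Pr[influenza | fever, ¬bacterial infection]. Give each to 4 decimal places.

Pr[influenza | fever] ≈ 0.3222; Pr[influenza | fever, ¬bacterial infection] ≈ 0.7013

Enumerate the 4 (influenza, bacterial infection) configurations and weight by the priors:
  P(fever) = 0.03×0.89×0.76 + 0.59×0.89×0.24 + 0.57×0.11×0.76 + 0.83×0.11×0.24
        = 0.020292 + 0.126024 + 0.047652 + 0.021912 = 0.215880
Keeping only the influenza-present terms gives 0.069564, so
  P(influenza | fever) = 0.069564 / 0.215880 ≈ 0.3222

Now also conditioning on bacterial infection≠true:
P(fever | ¬bacterial infection) = 0.03·0.89 + 0.57·0.11 = 0.026700 + 0.062700 = 0.089400
Of this, 0.062700 comes from 0.57·0.11 (the influenza=true cases).
Hence the posterior is 0.062700/0.089400 ≈ 0.7013.
With bacterial infection excluded, influenza must carry more of the explanatory weight for the fever.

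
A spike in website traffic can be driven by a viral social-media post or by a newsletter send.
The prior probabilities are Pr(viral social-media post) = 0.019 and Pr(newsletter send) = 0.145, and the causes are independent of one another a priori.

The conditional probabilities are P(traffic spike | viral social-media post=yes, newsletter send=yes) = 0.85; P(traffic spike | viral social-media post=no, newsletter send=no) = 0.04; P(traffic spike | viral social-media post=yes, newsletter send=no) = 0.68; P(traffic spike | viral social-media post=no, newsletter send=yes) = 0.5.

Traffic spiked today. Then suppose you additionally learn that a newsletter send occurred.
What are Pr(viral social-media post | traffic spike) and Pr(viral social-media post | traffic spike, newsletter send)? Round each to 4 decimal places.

P(traffic spike) = 0.04*0.981*0.855 + 0.5*0.981*0.145 + 0.68*0.019*0.855 + 0.85*0.019*0.145 = 0.033550 + 0.071122 + 0.011047 + 0.002342 = 0.118061
Restricting to configurations with viral social-media post present: 0.011047 + 0.002342 = 0.013389.
Hence the posterior is 0.013389/0.118061 ≈ 0.1134.

With the extra evidence:
Numerator (weight on configurations with viral social-media post): 0.85×0.019 = 0.016150
The normalizing constant is 0.5×0.981 + 0.85×0.019 = 0.506650
P(viral social-media post | traffic spike, newsletter send) = 0.016150/0.506650 ≈ 0.0319

Pr(viral social-media post | traffic spike) ≈ 0.1134; Pr(viral social-media post | traffic spike, newsletter send) ≈ 0.0319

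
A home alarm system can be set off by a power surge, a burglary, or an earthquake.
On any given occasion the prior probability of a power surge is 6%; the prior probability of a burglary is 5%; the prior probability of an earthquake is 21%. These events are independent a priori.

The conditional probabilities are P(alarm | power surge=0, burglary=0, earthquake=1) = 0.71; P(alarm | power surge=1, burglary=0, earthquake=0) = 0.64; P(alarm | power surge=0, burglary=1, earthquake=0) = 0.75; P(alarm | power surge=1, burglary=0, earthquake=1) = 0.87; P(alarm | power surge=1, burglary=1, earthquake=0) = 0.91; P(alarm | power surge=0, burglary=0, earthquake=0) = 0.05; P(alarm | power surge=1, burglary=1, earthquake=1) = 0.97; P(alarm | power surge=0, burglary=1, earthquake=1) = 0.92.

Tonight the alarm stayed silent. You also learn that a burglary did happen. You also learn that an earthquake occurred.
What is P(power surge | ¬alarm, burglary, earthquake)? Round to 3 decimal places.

P(¬alarm | burglary, earthquake) = 0.08×0.94 + 0.03×0.06 = 0.075200 + 0.001800 = 0.077000
The power surge-present share is 0.03×0.06 = 0.001800.
So P(power surge | ¬alarm, burglary, earthquake) = 0.001800/0.077000 ≈ 0.023.

P(power surge | ¬alarm, burglary, earthquake) ≈ 0.023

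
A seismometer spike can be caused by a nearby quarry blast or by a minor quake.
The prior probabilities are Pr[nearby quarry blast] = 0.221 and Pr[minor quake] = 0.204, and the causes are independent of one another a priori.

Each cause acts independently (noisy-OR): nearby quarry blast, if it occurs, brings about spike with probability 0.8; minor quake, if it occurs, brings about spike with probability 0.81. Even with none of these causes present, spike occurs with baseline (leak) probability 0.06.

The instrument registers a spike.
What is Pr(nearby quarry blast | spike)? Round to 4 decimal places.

Under noisy-OR, P(spike | causes) = 1 − (1−0.06)·∏(1−qᵢ) over the active causes.
Numerator (weight on configurations with nearby quarry blast): 0.142844 + 0.043474 = 0.186318
Denominator P(spike): 0.06×0.779×0.796 + 0.8214×0.779×0.204 + 0.812×0.221×0.796 + 0.96428×0.221×0.204 = 0.354057
P(nearby quarry blast | spike) = 0.186318/0.354057 ≈ 0.5262

Pr(nearby quarry blast | spike) ≈ 0.5262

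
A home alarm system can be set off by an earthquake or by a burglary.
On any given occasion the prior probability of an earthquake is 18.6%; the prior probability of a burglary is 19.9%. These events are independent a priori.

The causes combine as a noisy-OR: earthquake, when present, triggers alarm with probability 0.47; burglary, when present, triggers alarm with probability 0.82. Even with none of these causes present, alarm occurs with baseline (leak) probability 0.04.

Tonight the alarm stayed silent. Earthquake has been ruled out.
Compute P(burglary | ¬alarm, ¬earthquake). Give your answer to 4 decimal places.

Under noisy-OR, P(alarm | causes) = 1 − (1−0.04)·∏(1−qᵢ) over the active causes.
Sum P(¬alarm|·) weighted by the priors over both values of burglary:
  P(¬alarm | ¬earthquake) = 0.96*0.801 + 0.1728*0.199
        = 0.768960 + 0.034387 = 0.803347
Configurations with burglary contribute 0.034387, so
  P(burglary | ¬alarm, ¬earthquake) = 0.034387 / 0.803347 ≈ 0.0428

P(burglary | ¬alarm, ¬earthquake) ≈ 0.0428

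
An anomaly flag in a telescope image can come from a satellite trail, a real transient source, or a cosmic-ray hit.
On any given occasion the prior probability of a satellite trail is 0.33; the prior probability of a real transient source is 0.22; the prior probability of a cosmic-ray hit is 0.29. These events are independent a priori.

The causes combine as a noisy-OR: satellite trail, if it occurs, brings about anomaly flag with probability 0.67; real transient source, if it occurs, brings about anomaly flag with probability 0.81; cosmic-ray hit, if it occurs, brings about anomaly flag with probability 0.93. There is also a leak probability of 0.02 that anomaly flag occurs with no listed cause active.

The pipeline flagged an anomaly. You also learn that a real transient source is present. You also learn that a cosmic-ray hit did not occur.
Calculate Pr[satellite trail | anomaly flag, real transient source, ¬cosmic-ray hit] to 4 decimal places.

Pr[satellite trail | anomaly flag, real transient source, ¬cosmic-ray hit] ≈ 0.3623

Under noisy-OR, P(anomaly flag | causes) = 1 − (1−0.02)·∏(1−qᵢ) over the active causes.
P(anomaly flag | real transient source, ¬cosmic-ray hit) = 0.8138×0.67 + 0.938554×0.33 = 0.545246 + 0.309723 = 0.854969
Of this, 0.309723 comes from 0.938554×0.33 (the satellite trail=true cases).
So P(satellite trail | anomaly flag, real transient source, ¬cosmic-ray hit) = 0.309723/0.854969 ≈ 0.3623.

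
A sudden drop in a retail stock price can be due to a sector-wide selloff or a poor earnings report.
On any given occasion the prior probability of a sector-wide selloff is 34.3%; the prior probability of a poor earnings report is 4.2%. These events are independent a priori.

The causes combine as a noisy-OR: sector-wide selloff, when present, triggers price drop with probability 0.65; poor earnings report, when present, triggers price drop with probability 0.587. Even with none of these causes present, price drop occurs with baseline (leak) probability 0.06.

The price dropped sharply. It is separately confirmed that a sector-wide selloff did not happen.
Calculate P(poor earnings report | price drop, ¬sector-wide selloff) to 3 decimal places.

Under noisy-OR, P(price drop | causes) = 1 − (1−0.06)·∏(1−qᵢ) over the active causes.
P(price drop | ¬sector-wide selloff) = 0.06·0.958 + 0.61178·0.042 = 0.057480 + 0.025695 = 0.083175
The poor earnings report-present share is 0.61178·0.042 = 0.025695.
Hence the posterior is 0.025695/0.083175 ≈ 0.309.

P(poor earnings report | price drop, ¬sector-wide selloff) ≈ 0.309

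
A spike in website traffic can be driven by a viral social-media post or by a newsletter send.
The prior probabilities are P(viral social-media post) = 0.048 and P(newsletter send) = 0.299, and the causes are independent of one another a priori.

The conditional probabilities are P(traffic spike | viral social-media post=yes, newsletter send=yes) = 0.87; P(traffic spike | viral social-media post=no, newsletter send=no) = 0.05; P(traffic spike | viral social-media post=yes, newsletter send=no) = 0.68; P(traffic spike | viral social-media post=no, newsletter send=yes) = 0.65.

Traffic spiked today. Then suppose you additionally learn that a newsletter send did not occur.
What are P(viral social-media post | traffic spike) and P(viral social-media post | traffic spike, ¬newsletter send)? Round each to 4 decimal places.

Sum P(traffic spike|·) weighted by the priors over the 4 (viral social-media post, newsletter send) configurations:
  P(traffic spike) = 0.05×0.952×0.701 + 0.65×0.952×0.299 + 0.68×0.048×0.701 + 0.87×0.048×0.299
        = 0.033368 + 0.185021 + 0.022881 + 0.012486 = 0.253756
The terms with viral social-media post present sum to 0.035367, so
  P(viral social-media post | traffic spike) = 0.035367 / 0.253756 ≈ 0.1394

Now condition on the additional information:
P(traffic spike | ¬newsletter send) = 0.05·0.952 + 0.68·0.048 = 0.047600 + 0.032640 = 0.080240
The viral social-media post-present share is 0.68·0.048 = 0.032640.
Hence the posterior is 0.032640/0.080240 ≈ 0.4068.
With newsletter send excluded, viral social-media post must carry more of the explanatory weight for the traffic spike.

P(viral social-media post | traffic spike) ≈ 0.1394; P(viral social-media post | traffic spike, ¬newsletter send) ≈ 0.4068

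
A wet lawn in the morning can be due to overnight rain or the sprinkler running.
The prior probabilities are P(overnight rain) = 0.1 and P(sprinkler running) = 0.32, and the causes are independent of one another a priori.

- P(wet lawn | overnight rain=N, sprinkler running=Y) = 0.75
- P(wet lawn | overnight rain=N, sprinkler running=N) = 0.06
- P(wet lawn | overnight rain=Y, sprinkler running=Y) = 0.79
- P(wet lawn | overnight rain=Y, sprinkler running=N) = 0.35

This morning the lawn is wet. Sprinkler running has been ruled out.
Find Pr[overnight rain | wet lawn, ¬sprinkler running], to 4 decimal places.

For the numerator, keep only overnight rain=true terms: 0.35×0.1 = 0.035000
Normalizer over all consistent configurations: 0.06×0.9 + 0.35×0.1 = 0.089000
P(overnight rain | wet lawn, ¬sprinkler running) = 0.035000/0.089000 ≈ 0.3933

Pr[overnight rain | wet lawn, ¬sprinkler running] ≈ 0.3933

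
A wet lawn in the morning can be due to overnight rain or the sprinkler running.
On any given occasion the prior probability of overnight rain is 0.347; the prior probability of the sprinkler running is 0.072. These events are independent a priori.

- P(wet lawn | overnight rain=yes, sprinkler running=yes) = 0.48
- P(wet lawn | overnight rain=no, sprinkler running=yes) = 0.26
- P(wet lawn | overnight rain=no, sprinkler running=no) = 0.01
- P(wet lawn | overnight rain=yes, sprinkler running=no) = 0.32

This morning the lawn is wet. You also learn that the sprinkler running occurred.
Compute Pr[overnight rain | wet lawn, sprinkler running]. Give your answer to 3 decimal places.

Pr[overnight rain | wet lawn, sprinkler running] ≈ 0.495

P(wet lawn | sprinkler running) = 0.26×0.653 + 0.48×0.347 = 0.169780 + 0.166560 = 0.336340
Of this, 0.166560 comes from 0.48×0.347 (the overnight rain=true cases).
P(overnight rain | wet lawn, sprinkler running) = 0.166560 / 0.336340 ≈ 0.495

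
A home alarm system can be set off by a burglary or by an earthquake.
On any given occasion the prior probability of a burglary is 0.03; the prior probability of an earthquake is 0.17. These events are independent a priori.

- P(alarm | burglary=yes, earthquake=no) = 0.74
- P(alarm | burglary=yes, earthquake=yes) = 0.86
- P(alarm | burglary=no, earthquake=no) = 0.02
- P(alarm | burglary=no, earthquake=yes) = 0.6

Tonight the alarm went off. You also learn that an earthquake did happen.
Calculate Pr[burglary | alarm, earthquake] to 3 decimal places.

P(alarm | earthquake) = 0.6*0.97 + 0.86*0.03 = 0.582000 + 0.025800 = 0.607800
Of this, 0.025800 comes from 0.86*0.03 (the burglary=true cases).
Hence the posterior is 0.025800/0.607800 ≈ 0.042.

Pr[burglary | alarm, earthquake] ≈ 0.042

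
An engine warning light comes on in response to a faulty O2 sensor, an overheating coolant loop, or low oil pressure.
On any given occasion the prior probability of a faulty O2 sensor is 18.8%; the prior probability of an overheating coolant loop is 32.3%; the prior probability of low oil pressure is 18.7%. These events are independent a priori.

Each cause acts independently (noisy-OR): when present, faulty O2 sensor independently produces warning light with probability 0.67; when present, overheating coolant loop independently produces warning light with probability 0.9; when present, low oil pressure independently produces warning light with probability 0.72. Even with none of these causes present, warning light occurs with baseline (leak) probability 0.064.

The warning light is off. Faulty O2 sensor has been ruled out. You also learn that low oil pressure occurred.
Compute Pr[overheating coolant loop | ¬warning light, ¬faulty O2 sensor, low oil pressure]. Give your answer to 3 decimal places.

Pr[overheating coolant loop | ¬warning light, ¬faulty O2 sensor, low oil pressure] ≈ 0.046

Under noisy-OR, P(warning light | causes) = 1 − (1−0.064)·∏(1−qᵢ) over the active causes.
P(¬warning light | ¬faulty O2 sensor, low oil pressure) = 0.26208×0.677 + 0.026208×0.323 = 0.177428 + 0.008465 = 0.185893
The overheating coolant loop-present share is 0.026208×0.323 = 0.008465.
P(overheating coolant loop | ¬warning light, ¬faulty O2 sensor, low oil pressure) = 0.008465 / 0.185893 ≈ 0.046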